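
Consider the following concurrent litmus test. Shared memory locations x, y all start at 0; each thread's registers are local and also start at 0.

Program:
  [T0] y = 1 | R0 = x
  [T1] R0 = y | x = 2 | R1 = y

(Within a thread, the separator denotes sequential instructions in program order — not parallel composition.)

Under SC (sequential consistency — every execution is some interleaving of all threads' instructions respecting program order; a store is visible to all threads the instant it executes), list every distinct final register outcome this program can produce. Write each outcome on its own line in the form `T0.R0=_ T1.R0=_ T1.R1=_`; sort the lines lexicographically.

T0.R0=0 T1.R0=0 T1.R1=1
T0.R0=0 T1.R0=1 T1.R1=1
T0.R0=2 T1.R0=0 T1.R1=0
T0.R0=2 T1.R0=0 T1.R1=1
T0.R0=2 T1.R0=1 T1.R1=1

outcome vector order: (T0.R0,T1.R0,T1.R1)
|SC outcomes| = 5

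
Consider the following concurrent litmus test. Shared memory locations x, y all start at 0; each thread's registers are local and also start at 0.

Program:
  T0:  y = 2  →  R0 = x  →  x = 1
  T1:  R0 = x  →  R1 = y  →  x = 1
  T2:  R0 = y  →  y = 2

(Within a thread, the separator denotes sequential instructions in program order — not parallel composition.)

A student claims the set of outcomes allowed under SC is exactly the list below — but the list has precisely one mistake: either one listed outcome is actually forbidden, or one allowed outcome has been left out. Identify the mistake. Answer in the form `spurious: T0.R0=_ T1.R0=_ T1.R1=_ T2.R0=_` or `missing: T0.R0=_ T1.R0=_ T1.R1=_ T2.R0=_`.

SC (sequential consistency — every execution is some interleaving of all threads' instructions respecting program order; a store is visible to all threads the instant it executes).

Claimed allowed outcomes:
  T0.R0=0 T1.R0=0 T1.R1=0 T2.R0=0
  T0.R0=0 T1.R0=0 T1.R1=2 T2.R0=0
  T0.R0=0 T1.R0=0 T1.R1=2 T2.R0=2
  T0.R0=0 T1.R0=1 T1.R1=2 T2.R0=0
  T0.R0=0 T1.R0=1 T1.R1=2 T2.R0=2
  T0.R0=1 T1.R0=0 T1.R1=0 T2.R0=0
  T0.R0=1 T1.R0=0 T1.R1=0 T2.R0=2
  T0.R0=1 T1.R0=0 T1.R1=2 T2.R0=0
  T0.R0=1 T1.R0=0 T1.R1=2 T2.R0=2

outcome vector order: (T0.R0,T1.R0,T1.R1,T2.R0)
under SC → 0/0/0/0 0/0/0/2 0/0/2/0 0/0/2/2 0/1/2/0 0/1/2/2 1/0/0/0 1/0/0/2 1/0/2/0 1/0/2/2
SC∖claimed = {0/0/0/2}

missing: T0.R0=0 T1.R0=0 T1.R1=0 T2.R0=2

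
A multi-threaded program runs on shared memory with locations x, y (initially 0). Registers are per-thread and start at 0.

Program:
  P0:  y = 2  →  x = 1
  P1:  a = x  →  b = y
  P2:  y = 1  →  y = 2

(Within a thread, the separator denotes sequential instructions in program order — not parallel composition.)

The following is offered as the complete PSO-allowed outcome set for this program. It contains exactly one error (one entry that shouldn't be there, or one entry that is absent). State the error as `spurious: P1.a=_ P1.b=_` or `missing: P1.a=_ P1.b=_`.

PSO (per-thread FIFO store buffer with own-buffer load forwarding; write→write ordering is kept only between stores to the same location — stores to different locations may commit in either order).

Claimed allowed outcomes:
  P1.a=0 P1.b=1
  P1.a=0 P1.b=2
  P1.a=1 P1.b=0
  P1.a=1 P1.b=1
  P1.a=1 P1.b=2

missing: P1.a=0 P1.b=0

outcome vector order: (P1.a,P1.b)
PSO (6): 0/0; 0/1; 0/2; 1/0; 1/1; 1/2
PSO∖claimed = {0/0}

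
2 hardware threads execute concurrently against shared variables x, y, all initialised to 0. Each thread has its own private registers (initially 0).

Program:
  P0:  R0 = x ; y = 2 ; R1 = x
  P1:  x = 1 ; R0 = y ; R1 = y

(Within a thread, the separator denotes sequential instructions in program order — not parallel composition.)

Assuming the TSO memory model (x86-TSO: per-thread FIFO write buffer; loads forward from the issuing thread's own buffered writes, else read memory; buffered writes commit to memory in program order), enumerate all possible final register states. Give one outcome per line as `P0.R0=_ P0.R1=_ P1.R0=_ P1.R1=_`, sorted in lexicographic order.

outcome vector order: (P0.R0,P0.R1,P1.R0,P1.R1)
|TSO outcomes| = 9

P0.R0=0 P0.R1=0 P1.R0=0 P1.R1=0
P0.R0=0 P0.R1=0 P1.R0=0 P1.R1=2
P0.R0=0 P0.R1=0 P1.R0=2 P1.R1=2
P0.R0=0 P0.R1=1 P1.R0=0 P1.R1=0
P0.R0=0 P0.R1=1 P1.R0=0 P1.R1=2
P0.R0=0 P0.R1=1 P1.R0=2 P1.R1=2
P0.R0=1 P0.R1=1 P1.R0=0 P1.R1=0
P0.R0=1 P0.R1=1 P1.R0=0 P1.R1=2
P0.R0=1 P0.R1=1 P1.R0=2 P1.R1=2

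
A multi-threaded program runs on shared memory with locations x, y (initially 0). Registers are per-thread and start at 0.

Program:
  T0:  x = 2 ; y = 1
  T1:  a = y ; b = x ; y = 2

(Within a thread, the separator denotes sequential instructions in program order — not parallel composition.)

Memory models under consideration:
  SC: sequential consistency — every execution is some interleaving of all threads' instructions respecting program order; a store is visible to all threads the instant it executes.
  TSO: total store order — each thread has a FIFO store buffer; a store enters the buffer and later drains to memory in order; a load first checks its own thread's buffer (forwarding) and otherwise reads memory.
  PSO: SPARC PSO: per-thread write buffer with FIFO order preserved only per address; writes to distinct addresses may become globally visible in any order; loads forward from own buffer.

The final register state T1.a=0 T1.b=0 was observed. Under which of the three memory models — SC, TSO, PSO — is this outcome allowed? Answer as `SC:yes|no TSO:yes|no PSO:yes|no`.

SC:yes TSO:yes PSO:yes

outcome vector order: (T1.a,T1.b)
under SC → 0/0, 0/2, 1/2
under TSO → 0/0, 0/2, 1/2
under PSO → 0/0, 0/2, 1/0, 1/2
target 0/0 ∈ {SC,TSO,PSO}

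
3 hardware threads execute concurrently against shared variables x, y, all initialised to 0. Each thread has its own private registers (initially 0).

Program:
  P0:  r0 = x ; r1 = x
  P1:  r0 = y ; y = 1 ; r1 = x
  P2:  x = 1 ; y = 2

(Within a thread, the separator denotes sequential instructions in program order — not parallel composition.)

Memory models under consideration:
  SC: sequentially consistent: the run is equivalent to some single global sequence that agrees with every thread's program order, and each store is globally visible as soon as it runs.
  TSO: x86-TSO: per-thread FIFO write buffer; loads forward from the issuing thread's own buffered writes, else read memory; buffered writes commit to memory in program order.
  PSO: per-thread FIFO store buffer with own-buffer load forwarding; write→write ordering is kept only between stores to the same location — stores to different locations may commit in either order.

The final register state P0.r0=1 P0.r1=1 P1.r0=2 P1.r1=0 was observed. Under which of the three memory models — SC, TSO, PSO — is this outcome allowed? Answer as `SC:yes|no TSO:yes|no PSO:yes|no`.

SC:no TSO:no PSO:yes

outcome vector order: (P0.r0,P0.r1,P1.r0,P1.r1)
under SC → 0000; 0001; 0021; 0100; 0101; 0121; 1100; 1101; 1121
under TSO → 0000; 0001; 0021; 0100; 0101; 0121; 1100; 1101; 1121
under PSO → 0000; 0001; 0020; 0021; 0100; 0101; 0120; 0121; 1100; 1101; 1120; 1121
target 1120 ∈ {PSO}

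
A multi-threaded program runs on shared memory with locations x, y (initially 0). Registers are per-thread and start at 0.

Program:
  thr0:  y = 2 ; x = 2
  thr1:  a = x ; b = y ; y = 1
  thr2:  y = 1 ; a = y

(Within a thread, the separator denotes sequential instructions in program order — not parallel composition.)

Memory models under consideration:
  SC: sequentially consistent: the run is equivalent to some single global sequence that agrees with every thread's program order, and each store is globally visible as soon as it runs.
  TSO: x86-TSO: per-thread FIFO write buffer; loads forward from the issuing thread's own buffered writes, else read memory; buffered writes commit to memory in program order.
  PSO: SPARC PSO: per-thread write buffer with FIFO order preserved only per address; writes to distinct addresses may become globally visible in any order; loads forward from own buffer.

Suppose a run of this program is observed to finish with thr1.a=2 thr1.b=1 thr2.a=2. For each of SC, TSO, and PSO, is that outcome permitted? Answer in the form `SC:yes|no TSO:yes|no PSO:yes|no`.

SC:no TSO:no PSO:yes

outcome vector order: (thr1.a,thr1.b,thr2.a)
[SC] allowed = {<0 0 1>; <0 0 2>; <0 1 1>; <0 1 2>; <0 2 1>; <0 2 2>; <2 1 1>; <2 2 1>; <2 2 2>}
[TSO] allowed = {<0 0 1>; <0 0 2>; <0 1 1>; <0 1 2>; <0 2 1>; <0 2 2>; <2 1 1>; <2 2 1>; <2 2 2>}
[PSO] allowed = {<0 0 1>; <0 0 2>; <0 1 1>; <0 1 2>; <0 2 1>; <0 2 2>; <2 0 1>; <2 0 2>; <2 1 1>; <2 1 2>; <2 2 1>; <2 2 2>}
target <2 1 2> ∈ {PSO}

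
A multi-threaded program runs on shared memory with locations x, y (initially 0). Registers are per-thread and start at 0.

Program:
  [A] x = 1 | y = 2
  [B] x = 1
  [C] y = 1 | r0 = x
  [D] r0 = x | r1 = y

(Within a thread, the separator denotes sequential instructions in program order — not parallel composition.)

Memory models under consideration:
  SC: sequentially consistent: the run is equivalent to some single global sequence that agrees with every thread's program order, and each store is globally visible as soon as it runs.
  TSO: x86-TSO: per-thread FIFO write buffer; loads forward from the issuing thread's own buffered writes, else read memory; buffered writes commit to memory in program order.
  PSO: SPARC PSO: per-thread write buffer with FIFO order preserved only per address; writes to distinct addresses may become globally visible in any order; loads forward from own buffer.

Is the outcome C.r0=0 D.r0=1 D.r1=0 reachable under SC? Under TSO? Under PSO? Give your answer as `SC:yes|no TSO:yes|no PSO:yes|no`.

outcome vector order: (C.r0,D.r0,D.r1)
SC (11): 000, 001, 002, 011, 012, 100, 101, 102, 110, 111, 112
TSO (12): 000, 001, 002, 010, 011, 012, 100, 101, 102, 110, 111, 112
PSO (12): 000, 001, 002, 010, 011, 012, 100, 101, 102, 110, 111, 112
target 010 ∈ {TSO,PSO}

SC:no TSO:yes PSO:yes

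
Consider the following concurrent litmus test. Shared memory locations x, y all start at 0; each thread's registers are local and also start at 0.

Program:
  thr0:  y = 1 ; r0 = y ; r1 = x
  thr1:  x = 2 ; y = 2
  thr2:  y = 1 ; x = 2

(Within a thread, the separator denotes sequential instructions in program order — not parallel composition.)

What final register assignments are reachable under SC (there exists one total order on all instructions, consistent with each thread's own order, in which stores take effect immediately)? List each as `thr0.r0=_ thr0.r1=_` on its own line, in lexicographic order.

outcome vector order: (thr0.r0,thr0.r1)
|SC outcomes| = 3

thr0.r0=1 thr0.r1=0
thr0.r0=1 thr0.r1=2
thr0.r0=2 thr0.r1=2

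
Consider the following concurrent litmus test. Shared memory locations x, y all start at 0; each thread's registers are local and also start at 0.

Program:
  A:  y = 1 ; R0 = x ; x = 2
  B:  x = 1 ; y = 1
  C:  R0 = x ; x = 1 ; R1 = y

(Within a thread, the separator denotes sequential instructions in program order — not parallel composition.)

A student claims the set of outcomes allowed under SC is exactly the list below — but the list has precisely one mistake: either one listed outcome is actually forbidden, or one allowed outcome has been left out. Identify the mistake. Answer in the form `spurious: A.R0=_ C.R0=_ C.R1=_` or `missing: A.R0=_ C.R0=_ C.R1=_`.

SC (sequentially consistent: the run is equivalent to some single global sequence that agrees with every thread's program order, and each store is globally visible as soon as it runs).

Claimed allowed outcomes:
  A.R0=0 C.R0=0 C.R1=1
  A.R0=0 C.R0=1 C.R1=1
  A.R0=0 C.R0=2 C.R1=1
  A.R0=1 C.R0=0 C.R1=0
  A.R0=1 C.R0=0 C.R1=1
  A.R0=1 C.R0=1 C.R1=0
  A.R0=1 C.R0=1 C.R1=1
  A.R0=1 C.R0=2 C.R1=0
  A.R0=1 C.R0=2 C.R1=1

spurious: A.R0=1 C.R0=2 C.R1=0

outcome vector order: (A.R0,C.R0,C.R1)
SC: 8 outcomes — {0/0/1; 0/1/1; 0/2/1; 1/0/0; 1/0/1; 1/1/0; 1/1/1; 1/2/1}
claimed∖SC = {1/2/0}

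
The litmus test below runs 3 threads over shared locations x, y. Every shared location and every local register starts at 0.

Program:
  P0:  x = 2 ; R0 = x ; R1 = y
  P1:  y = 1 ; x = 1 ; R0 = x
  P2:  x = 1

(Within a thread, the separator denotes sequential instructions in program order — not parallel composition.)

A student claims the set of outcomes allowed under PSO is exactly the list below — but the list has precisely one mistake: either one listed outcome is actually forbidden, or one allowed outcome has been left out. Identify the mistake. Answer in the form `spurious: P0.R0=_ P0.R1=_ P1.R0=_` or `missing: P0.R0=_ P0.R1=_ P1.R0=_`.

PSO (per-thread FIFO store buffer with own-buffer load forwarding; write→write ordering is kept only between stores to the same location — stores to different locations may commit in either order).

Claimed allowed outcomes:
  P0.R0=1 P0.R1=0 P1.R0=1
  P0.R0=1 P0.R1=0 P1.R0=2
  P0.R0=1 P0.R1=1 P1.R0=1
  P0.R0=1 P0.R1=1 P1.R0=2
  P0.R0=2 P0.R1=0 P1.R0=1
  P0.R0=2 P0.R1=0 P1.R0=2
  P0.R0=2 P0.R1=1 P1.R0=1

missing: P0.R0=2 P0.R1=1 P1.R0=2

outcome vector order: (P0.R0,P0.R1,P1.R0)
under PSO → 1/0/1, 1/0/2, 1/1/1, 1/1/2, 2/0/1, 2/0/2, 2/1/1, 2/1/2
PSO∖claimed = {2/1/2}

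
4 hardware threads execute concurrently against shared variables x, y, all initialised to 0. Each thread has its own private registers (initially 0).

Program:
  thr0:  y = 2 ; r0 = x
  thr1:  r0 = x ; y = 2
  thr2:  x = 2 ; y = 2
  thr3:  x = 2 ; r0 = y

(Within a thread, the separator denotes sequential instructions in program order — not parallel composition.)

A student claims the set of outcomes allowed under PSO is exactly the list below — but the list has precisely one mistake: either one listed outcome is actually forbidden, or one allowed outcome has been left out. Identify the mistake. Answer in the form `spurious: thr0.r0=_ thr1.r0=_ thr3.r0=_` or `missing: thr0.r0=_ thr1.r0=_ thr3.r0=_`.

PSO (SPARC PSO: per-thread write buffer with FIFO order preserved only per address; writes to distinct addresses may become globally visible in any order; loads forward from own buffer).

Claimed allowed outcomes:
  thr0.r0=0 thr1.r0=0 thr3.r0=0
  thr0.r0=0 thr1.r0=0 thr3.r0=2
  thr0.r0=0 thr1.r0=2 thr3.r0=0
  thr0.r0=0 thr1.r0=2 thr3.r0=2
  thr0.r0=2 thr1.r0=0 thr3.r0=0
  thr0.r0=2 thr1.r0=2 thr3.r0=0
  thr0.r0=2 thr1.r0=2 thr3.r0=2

outcome vector order: (thr0.r0,thr1.r0,thr3.r0)
PSO (8): <0 0 0>; <0 0 2>; <0 2 0>; <0 2 2>; <2 0 0>; <2 0 2>; <2 2 0>; <2 2 2>
PSO∖claimed = {<2 0 2>}

missing: thr0.r0=2 thr1.r0=0 thr3.r0=2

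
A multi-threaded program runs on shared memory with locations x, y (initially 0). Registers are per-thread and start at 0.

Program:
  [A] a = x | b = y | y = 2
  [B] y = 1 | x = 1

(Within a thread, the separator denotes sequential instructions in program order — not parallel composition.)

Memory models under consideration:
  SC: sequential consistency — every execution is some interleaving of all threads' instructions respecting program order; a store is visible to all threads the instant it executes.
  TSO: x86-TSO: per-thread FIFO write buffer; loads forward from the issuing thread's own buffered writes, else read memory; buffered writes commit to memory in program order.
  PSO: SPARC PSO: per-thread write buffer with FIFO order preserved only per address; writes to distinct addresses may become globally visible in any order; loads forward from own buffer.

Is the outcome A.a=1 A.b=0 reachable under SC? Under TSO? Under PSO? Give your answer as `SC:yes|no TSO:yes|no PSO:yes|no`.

outcome vector order: (A.a,A.b)
SC: 3 outcomes — {(0,0); (0,1); (1,1)}
TSO: 3 outcomes — {(0,0); (0,1); (1,1)}
PSO: 4 outcomes — {(0,0); (0,1); (1,0); (1,1)}
target (1,0) ∈ {PSO}

SC:no TSO:no PSO:yes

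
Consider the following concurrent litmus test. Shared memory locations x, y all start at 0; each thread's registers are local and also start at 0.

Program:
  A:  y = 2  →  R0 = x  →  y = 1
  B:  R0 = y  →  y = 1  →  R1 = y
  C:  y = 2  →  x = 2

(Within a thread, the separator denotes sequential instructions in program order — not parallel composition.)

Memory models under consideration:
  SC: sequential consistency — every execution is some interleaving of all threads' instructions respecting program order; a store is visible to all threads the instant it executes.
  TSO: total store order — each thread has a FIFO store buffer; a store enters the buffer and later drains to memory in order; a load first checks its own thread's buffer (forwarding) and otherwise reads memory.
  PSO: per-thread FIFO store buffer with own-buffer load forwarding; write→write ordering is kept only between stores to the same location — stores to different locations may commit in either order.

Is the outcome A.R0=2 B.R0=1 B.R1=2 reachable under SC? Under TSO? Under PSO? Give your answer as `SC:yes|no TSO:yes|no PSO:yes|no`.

SC:no TSO:no PSO:yes

outcome vector order: (A.R0,B.R0,B.R1)
under SC → 0/0/1; 0/0/2; 0/1/1; 0/1/2; 0/2/1; 0/2/2; 2/0/1; 2/0/2; 2/1/1; 2/2/1; 2/2/2
under TSO → 0/0/1; 0/0/2; 0/1/1; 0/1/2; 0/2/1; 0/2/2; 2/0/1; 2/0/2; 2/1/1; 2/2/1; 2/2/2
under PSO → 0/0/1; 0/0/2; 0/1/1; 0/1/2; 0/2/1; 0/2/2; 2/0/1; 2/0/2; 2/1/1; 2/1/2; 2/2/1; 2/2/2
target 2/1/2 ∈ {PSO}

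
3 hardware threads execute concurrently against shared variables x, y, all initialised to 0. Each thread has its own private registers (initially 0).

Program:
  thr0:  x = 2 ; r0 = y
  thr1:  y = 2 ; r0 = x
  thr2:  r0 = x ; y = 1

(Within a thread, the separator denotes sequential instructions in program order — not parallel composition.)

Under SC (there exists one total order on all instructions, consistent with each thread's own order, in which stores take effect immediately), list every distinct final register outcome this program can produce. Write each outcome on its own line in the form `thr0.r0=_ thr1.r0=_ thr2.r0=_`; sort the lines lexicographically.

outcome vector order: (thr0.r0,thr1.r0,thr2.r0)
|SC outcomes| = 10

thr0.r0=0 thr1.r0=2 thr2.r0=0
thr0.r0=0 thr1.r0=2 thr2.r0=2
thr0.r0=1 thr1.r0=0 thr2.r0=0
thr0.r0=1 thr1.r0=0 thr2.r0=2
thr0.r0=1 thr1.r0=2 thr2.r0=0
thr0.r0=1 thr1.r0=2 thr2.r0=2
thr0.r0=2 thr1.r0=0 thr2.r0=0
thr0.r0=2 thr1.r0=0 thr2.r0=2
thr0.r0=2 thr1.r0=2 thr2.r0=0
thr0.r0=2 thr1.r0=2 thr2.r0=2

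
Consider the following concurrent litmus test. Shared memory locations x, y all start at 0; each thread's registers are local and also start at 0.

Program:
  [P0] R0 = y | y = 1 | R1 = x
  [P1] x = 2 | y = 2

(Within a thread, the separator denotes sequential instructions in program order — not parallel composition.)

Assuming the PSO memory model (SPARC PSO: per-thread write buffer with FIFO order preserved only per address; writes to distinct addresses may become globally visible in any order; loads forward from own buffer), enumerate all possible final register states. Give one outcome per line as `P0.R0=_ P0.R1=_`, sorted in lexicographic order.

P0.R0=0 P0.R1=0
P0.R0=0 P0.R1=2
P0.R0=2 P0.R1=0
P0.R0=2 P0.R1=2

outcome vector order: (P0.R0,P0.R1)
|PSO outcomes| = 4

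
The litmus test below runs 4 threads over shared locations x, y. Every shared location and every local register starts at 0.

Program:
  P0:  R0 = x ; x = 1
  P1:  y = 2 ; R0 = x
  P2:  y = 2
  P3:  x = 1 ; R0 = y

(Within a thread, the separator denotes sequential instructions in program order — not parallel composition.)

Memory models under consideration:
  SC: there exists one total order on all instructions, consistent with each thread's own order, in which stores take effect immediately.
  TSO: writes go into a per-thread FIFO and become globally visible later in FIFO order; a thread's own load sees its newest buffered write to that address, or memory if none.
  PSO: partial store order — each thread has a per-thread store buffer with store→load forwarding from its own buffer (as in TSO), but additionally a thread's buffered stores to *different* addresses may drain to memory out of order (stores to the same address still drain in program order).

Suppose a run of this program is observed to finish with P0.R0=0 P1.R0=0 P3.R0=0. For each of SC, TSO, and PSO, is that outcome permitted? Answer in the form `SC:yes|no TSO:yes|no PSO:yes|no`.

outcome vector order: (P0.R0,P1.R0,P3.R0)
[SC] allowed = {0/0/2; 0/1/0; 0/1/2; 1/0/2; 1/1/0; 1/1/2}
[TSO] allowed = {0/0/0; 0/0/2; 0/1/0; 0/1/2; 1/0/0; 1/0/2; 1/1/0; 1/1/2}
[PSO] allowed = {0/0/0; 0/0/2; 0/1/0; 0/1/2; 1/0/0; 1/0/2; 1/1/0; 1/1/2}
target 0/0/0 ∈ {TSO,PSO}

SC:no TSO:yes PSO:yes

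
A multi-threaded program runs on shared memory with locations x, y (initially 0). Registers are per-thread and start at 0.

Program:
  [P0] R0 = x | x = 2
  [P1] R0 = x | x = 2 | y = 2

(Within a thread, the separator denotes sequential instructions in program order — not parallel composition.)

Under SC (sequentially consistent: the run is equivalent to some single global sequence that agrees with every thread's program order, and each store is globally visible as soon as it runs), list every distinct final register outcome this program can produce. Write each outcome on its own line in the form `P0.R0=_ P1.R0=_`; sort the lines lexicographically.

outcome vector order: (P0.R0,P1.R0)
|SC outcomes| = 3

P0.R0=0 P1.R0=0
P0.R0=0 P1.R0=2
P0.R0=2 P1.R0=0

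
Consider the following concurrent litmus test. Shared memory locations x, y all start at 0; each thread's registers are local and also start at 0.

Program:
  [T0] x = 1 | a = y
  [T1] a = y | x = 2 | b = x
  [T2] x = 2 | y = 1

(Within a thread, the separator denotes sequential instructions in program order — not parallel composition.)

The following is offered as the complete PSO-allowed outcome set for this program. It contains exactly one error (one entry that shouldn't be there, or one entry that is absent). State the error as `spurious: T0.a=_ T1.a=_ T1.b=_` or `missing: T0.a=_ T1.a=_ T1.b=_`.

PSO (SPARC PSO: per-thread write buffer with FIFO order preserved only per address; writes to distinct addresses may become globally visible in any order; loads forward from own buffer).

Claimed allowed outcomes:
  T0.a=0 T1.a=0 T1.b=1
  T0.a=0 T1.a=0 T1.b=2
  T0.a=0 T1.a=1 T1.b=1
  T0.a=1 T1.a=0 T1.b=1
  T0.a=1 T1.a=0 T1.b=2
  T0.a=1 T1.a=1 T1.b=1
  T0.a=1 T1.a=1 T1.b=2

outcome vector order: (T0.a,T1.a,T1.b)
PSO: 8 outcomes — {0/0/1, 0/0/2, 0/1/1, 0/1/2, 1/0/1, 1/0/2, 1/1/1, 1/1/2}
PSO∖claimed = {0/1/2}

missing: T0.a=0 T1.a=1 T1.b=2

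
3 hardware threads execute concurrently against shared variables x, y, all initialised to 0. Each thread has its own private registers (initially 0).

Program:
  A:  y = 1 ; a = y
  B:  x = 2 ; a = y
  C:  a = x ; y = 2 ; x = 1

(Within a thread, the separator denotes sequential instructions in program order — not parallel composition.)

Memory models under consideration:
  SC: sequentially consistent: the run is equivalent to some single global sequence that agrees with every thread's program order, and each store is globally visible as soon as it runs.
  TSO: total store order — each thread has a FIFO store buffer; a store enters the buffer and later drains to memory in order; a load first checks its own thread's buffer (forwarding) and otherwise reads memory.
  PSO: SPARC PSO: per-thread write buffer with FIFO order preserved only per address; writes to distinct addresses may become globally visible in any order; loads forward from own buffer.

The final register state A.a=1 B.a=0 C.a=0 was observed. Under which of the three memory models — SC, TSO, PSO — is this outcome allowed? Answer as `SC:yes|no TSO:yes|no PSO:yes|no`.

outcome vector order: (A.a,B.a,C.a)
[SC] allowed = {100, 102, 110, 112, 120, 122, 200, 202, 210, 212, 220, 222}
[TSO] allowed = {100, 102, 110, 112, 120, 122, 200, 202, 210, 212, 220, 222}
[PSO] allowed = {100, 102, 110, 112, 120, 122, 200, 202, 210, 212, 220, 222}
target 100 ∈ {SC,TSO,PSO}

SC:yes TSO:yes PSO:yes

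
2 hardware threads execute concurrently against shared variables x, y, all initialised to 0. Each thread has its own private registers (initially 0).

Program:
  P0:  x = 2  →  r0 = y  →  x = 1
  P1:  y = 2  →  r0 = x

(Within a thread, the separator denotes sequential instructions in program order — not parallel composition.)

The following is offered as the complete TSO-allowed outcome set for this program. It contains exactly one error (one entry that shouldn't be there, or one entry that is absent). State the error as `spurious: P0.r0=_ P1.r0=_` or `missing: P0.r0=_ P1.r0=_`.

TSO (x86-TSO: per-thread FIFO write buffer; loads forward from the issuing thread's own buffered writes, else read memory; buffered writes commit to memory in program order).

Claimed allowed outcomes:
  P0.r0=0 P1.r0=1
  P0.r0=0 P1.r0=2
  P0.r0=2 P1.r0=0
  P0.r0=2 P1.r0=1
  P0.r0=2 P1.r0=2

missing: P0.r0=0 P1.r0=0

outcome vector order: (P0.r0,P1.r0)
TSO: 6 outcomes — {00 01 02 20 21 22}
TSO∖claimed = {00}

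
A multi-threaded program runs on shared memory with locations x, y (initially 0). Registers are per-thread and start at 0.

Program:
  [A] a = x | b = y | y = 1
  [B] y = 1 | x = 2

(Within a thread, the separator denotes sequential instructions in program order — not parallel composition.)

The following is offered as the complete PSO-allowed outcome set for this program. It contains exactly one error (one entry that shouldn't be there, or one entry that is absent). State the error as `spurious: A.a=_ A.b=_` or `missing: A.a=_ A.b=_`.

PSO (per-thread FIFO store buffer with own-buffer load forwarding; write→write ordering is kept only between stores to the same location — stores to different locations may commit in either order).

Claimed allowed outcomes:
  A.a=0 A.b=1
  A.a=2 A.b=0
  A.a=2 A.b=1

outcome vector order: (A.a,A.b)
PSO (4): 00; 01; 20; 21
PSO∖claimed = {00}

missing: A.a=0 A.b=0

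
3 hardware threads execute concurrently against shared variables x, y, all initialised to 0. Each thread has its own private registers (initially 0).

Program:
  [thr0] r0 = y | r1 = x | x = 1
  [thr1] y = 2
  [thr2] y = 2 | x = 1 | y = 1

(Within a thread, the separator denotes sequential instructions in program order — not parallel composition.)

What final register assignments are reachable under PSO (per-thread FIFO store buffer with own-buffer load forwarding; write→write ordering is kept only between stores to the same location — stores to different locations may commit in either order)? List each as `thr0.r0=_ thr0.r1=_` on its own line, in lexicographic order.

outcome vector order: (thr0.r0,thr0.r1)
|PSO outcomes| = 6

thr0.r0=0 thr0.r1=0
thr0.r0=0 thr0.r1=1
thr0.r0=1 thr0.r1=0
thr0.r0=1 thr0.r1=1
thr0.r0=2 thr0.r1=0
thr0.r0=2 thr0.r1=1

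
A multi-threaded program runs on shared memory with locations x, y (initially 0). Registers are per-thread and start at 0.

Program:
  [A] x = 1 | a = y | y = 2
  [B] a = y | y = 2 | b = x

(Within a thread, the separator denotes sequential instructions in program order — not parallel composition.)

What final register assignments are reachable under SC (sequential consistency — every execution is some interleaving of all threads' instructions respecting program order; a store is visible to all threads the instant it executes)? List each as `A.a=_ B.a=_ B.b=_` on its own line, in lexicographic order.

outcome vector order: (A.a,B.a,B.b)
|SC outcomes| = 4

A.a=0 B.a=0 B.b=1
A.a=0 B.a=2 B.b=1
A.a=2 B.a=0 B.b=0
A.a=2 B.a=0 B.b=1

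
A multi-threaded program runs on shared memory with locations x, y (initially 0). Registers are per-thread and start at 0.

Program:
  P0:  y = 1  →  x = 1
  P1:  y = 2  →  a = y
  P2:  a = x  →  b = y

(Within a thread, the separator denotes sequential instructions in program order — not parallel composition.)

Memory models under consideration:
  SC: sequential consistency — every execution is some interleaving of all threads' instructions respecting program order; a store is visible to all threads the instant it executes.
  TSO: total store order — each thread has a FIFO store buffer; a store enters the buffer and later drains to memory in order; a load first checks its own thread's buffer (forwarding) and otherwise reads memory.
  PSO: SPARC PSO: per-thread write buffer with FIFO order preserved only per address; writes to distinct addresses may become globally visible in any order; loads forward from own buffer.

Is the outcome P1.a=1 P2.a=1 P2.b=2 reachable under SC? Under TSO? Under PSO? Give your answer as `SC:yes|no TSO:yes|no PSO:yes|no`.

outcome vector order: (P1.a,P2.a,P2.b)
[SC] allowed = {<1 0 0> <1 0 1> <1 0 2> <1 1 1> <2 0 0> <2 0 1> <2 0 2> <2 1 1> <2 1 2>}
[TSO] allowed = {<1 0 0> <1 0 1> <1 0 2> <1 1 1> <2 0 0> <2 0 1> <2 0 2> <2 1 1> <2 1 2>}
[PSO] allowed = {<1 0 0> <1 0 1> <1 0 2> <1 1 0> <1 1 1> <1 1 2> <2 0 0> <2 0 1> <2 0 2> <2 1 0> <2 1 1> <2 1 2>}
target <1 1 2> ∈ {PSO}

SC:no TSO:no PSO:yes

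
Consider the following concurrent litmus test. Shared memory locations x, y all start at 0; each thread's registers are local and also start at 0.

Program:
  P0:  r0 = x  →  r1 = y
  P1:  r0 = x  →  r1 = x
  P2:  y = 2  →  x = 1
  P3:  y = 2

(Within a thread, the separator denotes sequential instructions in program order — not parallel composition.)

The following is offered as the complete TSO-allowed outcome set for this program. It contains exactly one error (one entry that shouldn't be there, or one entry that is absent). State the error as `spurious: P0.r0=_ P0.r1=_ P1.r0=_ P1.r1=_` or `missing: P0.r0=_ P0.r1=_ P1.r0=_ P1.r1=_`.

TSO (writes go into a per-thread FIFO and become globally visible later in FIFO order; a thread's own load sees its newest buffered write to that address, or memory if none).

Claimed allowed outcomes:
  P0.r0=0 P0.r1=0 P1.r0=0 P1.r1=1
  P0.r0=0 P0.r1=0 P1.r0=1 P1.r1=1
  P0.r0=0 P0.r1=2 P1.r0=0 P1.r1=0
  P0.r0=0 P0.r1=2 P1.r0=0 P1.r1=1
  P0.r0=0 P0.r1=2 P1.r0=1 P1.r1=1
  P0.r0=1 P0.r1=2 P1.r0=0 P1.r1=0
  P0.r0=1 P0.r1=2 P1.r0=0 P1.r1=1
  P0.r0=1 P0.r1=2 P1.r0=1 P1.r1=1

outcome vector order: (P0.r0,P0.r1,P1.r0,P1.r1)
TSO: 9 outcomes — {(0,0,0,0) (0,0,0,1) (0,0,1,1) (0,2,0,0) (0,2,0,1) (0,2,1,1) (1,2,0,0) (1,2,0,1) (1,2,1,1)}
TSO∖claimed = {(0,0,0,0)}

missing: P0.r0=0 P0.r1=0 P1.r0=0 P1.r1=0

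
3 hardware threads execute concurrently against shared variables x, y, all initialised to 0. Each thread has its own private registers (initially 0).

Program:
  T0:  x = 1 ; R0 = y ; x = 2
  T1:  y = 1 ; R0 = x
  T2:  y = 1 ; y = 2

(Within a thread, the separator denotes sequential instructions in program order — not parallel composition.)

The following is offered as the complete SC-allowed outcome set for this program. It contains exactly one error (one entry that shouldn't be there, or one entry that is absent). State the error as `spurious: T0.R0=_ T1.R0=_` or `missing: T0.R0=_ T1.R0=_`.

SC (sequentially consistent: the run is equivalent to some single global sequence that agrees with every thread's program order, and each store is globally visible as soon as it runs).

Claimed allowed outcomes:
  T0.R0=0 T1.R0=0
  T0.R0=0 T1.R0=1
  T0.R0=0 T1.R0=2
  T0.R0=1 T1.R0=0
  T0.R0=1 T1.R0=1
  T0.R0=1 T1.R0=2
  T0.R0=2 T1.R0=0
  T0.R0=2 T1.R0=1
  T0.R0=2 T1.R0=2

outcome vector order: (T0.R0,T1.R0)
under SC → <0 1>, <0 2>, <1 0>, <1 1>, <1 2>, <2 0>, <2 1>, <2 2>
claimed∖SC = {<0 0>}

spurious: T0.R0=0 T1.R0=0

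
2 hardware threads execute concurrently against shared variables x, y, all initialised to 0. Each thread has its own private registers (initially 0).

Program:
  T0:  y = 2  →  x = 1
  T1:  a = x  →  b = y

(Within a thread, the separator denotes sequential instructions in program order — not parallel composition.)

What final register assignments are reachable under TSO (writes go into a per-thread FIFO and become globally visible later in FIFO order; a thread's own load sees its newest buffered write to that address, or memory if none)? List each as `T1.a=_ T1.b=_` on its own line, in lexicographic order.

T1.a=0 T1.b=0
T1.a=0 T1.b=2
T1.a=1 T1.b=2

outcome vector order: (T1.a,T1.b)
|TSO outcomes| = 3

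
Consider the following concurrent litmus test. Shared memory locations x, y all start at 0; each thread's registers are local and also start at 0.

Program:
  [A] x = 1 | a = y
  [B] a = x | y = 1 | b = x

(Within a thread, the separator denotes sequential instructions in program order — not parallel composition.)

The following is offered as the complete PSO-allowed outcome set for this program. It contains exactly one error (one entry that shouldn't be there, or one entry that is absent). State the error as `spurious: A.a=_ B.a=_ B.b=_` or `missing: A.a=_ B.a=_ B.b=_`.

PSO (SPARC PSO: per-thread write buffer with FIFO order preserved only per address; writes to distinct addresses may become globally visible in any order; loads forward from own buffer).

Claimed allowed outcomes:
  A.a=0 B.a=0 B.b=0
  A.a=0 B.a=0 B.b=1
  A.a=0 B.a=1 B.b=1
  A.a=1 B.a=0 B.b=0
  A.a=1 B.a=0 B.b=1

outcome vector order: (A.a,B.a,B.b)
[PSO] allowed = {(0,0,0); (0,0,1); (0,1,1); (1,0,0); (1,0,1); (1,1,1)}
PSO∖claimed = {(1,1,1)}

missing: A.a=1 B.a=1 B.b=1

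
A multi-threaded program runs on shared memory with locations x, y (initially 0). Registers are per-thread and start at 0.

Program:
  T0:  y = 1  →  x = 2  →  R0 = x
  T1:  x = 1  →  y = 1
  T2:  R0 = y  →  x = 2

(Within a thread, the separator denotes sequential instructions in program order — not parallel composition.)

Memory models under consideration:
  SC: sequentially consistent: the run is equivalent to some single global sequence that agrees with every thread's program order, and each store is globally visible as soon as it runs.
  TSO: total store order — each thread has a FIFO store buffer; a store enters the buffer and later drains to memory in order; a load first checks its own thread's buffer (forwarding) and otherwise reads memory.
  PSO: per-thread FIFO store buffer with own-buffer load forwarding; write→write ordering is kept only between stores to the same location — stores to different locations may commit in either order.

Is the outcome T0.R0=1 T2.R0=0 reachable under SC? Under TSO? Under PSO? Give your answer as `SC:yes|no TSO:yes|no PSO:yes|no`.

outcome vector order: (T0.R0,T2.R0)
[SC] allowed = {1/0 1/1 2/0 2/1}
[TSO] allowed = {1/0 1/1 2/0 2/1}
[PSO] allowed = {1/0 1/1 2/0 2/1}
target 1/0 ∈ {SC,TSO,PSO}

SC:yes TSO:yes PSO:yes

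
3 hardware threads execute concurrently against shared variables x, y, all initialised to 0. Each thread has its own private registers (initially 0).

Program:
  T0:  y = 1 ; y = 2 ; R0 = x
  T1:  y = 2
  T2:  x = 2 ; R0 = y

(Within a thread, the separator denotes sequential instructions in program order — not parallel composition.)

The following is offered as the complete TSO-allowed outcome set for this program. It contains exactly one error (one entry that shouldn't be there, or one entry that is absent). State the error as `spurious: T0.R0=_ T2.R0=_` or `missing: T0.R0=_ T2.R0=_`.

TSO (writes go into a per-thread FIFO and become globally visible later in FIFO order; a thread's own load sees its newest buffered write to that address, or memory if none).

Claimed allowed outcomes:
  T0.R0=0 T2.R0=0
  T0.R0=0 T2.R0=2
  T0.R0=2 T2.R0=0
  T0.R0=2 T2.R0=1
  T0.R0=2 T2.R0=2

outcome vector order: (T0.R0,T2.R0)
under TSO → 0/0, 0/1, 0/2, 2/0, 2/1, 2/2
TSO∖claimed = {0/1}

missing: T0.R0=0 T2.R0=1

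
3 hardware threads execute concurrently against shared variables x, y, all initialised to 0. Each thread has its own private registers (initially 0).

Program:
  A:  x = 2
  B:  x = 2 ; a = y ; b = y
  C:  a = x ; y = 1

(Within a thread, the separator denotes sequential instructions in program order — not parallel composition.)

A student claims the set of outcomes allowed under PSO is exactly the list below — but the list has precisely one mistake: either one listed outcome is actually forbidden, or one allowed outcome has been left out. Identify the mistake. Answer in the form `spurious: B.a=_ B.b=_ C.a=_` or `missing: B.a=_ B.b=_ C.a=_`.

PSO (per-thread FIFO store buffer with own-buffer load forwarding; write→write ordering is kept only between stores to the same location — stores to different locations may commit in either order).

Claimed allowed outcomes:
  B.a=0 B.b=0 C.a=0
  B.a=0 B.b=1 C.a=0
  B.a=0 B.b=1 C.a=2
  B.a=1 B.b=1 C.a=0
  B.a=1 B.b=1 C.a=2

missing: B.a=0 B.b=0 C.a=2

outcome vector order: (B.a,B.b,C.a)
PSO (6): 000, 002, 010, 012, 110, 112
PSO∖claimed = {002}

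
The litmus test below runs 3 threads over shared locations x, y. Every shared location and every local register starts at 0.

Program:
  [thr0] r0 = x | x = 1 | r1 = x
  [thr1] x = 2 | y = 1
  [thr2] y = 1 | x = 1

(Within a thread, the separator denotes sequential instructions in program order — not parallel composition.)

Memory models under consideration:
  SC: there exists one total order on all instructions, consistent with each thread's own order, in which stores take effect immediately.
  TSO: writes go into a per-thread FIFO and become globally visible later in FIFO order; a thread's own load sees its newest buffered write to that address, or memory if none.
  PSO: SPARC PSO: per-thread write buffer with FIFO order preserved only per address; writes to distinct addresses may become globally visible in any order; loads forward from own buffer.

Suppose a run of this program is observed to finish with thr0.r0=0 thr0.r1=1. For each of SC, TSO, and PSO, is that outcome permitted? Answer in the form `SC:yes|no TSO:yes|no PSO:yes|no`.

outcome vector order: (thr0.r0,thr0.r1)
SC (5): 0/1; 0/2; 1/1; 1/2; 2/1
TSO (5): 0/1; 0/2; 1/1; 1/2; 2/1
PSO (5): 0/1; 0/2; 1/1; 1/2; 2/1
target 0/1 ∈ {SC,TSO,PSO}

SC:yes TSO:yes PSO:yes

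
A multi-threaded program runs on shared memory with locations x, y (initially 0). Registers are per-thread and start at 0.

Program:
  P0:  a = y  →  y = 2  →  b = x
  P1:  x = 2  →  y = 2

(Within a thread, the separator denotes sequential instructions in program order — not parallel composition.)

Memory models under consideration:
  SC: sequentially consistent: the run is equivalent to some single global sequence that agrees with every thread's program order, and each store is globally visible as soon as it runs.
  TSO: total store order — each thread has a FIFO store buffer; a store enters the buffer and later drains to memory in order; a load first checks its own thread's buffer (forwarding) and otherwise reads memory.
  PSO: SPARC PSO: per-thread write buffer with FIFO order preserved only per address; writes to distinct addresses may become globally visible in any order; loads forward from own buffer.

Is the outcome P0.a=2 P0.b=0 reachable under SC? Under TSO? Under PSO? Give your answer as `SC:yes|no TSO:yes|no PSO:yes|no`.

outcome vector order: (P0.a,P0.b)
under SC → <0 0> <0 2> <2 2>
under TSO → <0 0> <0 2> <2 2>
under PSO → <0 0> <0 2> <2 0> <2 2>
target <2 0> ∈ {PSO}

SC:no TSO:no PSO:yes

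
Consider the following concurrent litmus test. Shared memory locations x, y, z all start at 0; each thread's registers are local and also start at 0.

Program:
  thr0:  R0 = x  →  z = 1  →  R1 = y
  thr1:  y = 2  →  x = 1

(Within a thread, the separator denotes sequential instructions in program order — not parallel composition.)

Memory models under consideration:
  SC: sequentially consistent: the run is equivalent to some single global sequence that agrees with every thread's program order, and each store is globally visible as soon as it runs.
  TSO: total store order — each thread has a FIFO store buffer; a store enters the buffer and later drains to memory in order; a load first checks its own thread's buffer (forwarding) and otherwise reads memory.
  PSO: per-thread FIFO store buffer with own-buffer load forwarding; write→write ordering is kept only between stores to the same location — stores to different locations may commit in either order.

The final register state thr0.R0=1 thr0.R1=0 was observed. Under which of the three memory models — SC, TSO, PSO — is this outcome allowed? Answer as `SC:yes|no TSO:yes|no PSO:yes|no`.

SC:no TSO:no PSO:yes

outcome vector order: (thr0.R0,thr0.R1)
[SC] allowed = {(0,0) (0,2) (1,2)}
[TSO] allowed = {(0,0) (0,2) (1,2)}
[PSO] allowed = {(0,0) (0,2) (1,0) (1,2)}
target (1,0) ∈ {PSO}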